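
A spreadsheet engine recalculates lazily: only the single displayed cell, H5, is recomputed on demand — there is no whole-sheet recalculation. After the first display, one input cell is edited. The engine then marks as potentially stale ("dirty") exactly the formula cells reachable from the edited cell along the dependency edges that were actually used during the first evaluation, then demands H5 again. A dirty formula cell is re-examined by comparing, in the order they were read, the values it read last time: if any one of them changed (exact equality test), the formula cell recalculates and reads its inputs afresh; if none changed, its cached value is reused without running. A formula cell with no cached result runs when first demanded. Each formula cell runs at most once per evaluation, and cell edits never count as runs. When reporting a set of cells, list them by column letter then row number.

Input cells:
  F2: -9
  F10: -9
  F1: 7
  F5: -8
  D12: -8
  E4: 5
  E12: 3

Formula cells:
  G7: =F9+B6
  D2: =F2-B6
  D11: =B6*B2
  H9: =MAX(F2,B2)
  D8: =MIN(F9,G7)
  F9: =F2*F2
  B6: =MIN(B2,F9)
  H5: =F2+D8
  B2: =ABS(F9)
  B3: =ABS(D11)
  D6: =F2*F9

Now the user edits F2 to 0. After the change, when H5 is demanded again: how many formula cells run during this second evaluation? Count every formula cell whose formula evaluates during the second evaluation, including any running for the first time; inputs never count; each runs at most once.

Formula cells that run: B2, B6, D8, F9, G7, H5 — 6 in total.

First evaluation (everything demanded from the output):
  F9 = -9 * -9 = 81
  B2 = ABS(81) = 81
  B6 = MIN(81, 81) = 81
  G7 = 81 + 81 = 162
  D8 = MIN(81, 162) = 81
  H5 = -9 + 81 = 72

Propagation after the edit:
  F9: runs — F2 -9->0; F2 -9->0; result 0.
  B2: runs — F9 81->0; result 0.
  B6: runs — B2 81->0; F9 81->0; result 0.
  G7: runs — F9 81->0; B6 81->0; result 0.
  D8: runs — F9 81->0; G7 162->0; result 0.
  H5: runs — F2 -9->0; D8 81->0; result 0.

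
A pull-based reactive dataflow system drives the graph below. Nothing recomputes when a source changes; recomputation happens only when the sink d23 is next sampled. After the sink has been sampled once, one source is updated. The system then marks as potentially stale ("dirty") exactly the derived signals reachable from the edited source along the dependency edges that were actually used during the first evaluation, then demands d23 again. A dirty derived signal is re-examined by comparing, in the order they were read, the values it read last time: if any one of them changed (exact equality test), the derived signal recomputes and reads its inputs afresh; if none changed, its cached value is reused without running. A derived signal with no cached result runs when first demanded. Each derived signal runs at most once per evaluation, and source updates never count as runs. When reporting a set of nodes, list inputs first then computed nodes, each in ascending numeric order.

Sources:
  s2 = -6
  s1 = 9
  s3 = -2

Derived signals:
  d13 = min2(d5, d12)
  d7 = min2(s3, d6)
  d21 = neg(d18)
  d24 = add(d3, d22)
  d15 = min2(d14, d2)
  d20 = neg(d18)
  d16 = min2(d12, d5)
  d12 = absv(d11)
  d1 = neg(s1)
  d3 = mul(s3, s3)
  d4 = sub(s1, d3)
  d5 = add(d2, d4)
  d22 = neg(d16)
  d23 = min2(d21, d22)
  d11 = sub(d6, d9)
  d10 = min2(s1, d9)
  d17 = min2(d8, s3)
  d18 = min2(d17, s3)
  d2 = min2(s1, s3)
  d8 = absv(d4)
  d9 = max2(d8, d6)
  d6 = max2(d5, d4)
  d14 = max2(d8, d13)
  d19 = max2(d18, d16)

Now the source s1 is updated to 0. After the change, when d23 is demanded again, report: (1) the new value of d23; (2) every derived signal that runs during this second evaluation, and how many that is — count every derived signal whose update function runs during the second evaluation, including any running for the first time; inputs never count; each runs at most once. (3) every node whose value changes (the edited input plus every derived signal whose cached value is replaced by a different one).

New value of d23: 2.
Derived signals that run: d2, d4, d5, d6, d8, d9, d11, d12, d16, d17, d22, d23 — 12 in total.
Values that change: s1, d4, d5, d6, d8, d9, d11, d12, d16, d22, d23.
Key observation: the cutoff stops propagation at d18 — its inputs' values are unchanged, so it reuses its cache.

First evaluation (everything demanded from the output):
  d2 = min2(9, -2) = -2
  d3 = mul(-2, -2) = 4
  d4 = sub(9, 4) = 5
  d5 = add(-2, 5) = 3
  d6 = max2(3, 5) = 5
  d8 = absv(5) = 5
  d9 = max2(5, 5) = 5
  d11 = sub(5, 5) = 0
  d12 = absv(0) = 0
  d16 = min2(0, 3) = 0
  d17 = min2(5, -2) = -2
  d18 = min2(-2, -2) = -2
  d21 = neg(-2) = 2
  d22 = neg(0) = 0
  d23 = min2(2, 0) = 0

Propagation after the edit:
  d2: runs — s1 9->0; result -2 (same value as before).
  d4: runs — s1 9->0; result -4.
  d5: runs — d4 5->-4; result -6.
  d6: runs — d5 3->-6; d4 5->-4; result -4.
  d8: runs — d4 5->-4; result 4.
  d9: runs — d8 5->4; d6 5->-4; result 4.
  d11: runs — d6 5->-4; d9 5->4; result -8.
  d12: runs — d11 0->-8; result 8.
  d16: runs — d12 0->8; d5 3->-6; result -6.
  d17: runs — d8 5->4; result -2 (same value as before).
  d18: checked — values it read are unchanged (d17 unchanged, s3 unchanged); reused cached -2 without running.
  d21: checked — values it read are unchanged (d18 unchanged); reused cached 2 without running.
  d22: runs — d16 0->-6; result 6.
  d23: runs — d22 0->6; result 2.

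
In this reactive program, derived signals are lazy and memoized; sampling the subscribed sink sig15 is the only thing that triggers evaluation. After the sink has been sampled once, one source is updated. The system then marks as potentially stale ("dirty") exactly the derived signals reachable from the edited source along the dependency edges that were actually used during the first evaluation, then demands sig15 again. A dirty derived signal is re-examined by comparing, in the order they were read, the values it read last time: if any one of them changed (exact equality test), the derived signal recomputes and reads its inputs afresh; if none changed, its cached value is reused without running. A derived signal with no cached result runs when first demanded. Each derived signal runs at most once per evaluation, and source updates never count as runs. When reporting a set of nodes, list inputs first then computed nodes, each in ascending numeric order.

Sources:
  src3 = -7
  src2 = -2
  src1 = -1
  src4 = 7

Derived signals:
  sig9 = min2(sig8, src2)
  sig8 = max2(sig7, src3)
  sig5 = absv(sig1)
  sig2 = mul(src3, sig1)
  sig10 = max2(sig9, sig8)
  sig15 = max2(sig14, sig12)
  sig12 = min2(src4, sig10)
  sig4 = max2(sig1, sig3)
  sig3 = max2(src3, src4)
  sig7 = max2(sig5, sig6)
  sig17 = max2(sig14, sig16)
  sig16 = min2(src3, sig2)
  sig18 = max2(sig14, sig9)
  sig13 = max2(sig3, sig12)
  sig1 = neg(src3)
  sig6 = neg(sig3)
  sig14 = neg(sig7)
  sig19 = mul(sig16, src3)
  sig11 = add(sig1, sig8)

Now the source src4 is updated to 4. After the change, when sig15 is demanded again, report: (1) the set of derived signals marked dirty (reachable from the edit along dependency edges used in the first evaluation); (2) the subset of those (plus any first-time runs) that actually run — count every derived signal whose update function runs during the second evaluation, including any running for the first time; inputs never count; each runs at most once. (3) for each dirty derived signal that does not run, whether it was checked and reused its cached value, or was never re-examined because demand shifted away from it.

First demand of the output computes:
  sig1 = neg(-7) = 7
  sig3 = max2(-7, 7) = 7
  sig5 = absv(7) = 7
  sig6 = neg(7) = -7
  sig7 = max2(7, -7) = 7
  sig8 = max2(7, -7) = 7
  sig9 = min2(7, -2) = -2
  sig10 = max2(-2, 7) = 7
  sig12 = min2(7, 7) = 7
  sig14 = neg(7) = -7
  sig15 = max2(-7, 7) = 7

After the edit, cleaning proceeds:
  sig3: a read changed (src4 7->4) — executes, giving 4.
  sig6: a read changed (sig3 7->4) — executes, giving -4.
  sig7: a read changed (sig6 -7->-4) — executes, giving 7 — identical to its old value.
  sig8: dirty, but its reads are unchanged (sig7 unchanged, src3 unchanged); cached 7 stands.
  sig9: dirty, but its reads are unchanged (sig8 unchanged, src2 unchanged); cached -2 stands.
  sig10: dirty, but its reads are unchanged (sig9 unchanged, sig8 unchanged); cached 7 stands.
  sig12: a read changed (src4 7->4) — executes, giving 4.
  sig14: dirty, but its reads are unchanged (sig7 unchanged); cached -7 stands.
  sig15: a read changed (sig12 7->4) — executes, giving 4.

Note where the cutoff bites: sig8 is checked, finds nothing changed, and keeps its cache.

The edit dirties: sig3, sig6, sig7, sig8, sig9, sig10, sig12, sig14, sig15.
5 derived signals run: sig3, sig6, sig7, sig12, sig15.
Cache hits after checking: sig8, sig9, sig10, sig14.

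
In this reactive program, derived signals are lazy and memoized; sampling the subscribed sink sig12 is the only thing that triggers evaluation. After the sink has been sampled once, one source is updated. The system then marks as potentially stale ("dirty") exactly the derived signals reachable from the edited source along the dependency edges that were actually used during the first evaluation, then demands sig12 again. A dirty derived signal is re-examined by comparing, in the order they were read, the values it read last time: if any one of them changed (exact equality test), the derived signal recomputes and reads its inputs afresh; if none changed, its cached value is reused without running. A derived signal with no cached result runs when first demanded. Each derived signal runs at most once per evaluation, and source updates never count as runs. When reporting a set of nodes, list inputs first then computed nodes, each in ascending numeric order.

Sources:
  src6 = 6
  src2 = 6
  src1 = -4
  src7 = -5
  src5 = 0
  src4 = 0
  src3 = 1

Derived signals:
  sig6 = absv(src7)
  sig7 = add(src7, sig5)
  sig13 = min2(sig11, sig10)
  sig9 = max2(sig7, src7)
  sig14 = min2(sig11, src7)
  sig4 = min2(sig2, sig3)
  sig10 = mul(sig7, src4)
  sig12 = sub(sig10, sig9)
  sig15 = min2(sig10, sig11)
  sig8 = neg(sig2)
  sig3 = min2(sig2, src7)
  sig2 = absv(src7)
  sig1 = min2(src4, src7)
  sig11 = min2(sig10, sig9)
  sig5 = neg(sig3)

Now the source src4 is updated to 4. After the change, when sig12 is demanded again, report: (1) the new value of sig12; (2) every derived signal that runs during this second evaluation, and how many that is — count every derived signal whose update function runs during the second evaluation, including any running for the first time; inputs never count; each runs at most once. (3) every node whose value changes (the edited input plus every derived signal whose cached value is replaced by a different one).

Demanding sig12 again yields 0.
1 derived signals run: sig10.
The nodes whose values change: src4.
Note the absorption at sig10: it re-runs yet its value is the same, leaving the output's value untouched.

First demand of the output computes:
  sig2 = absv(-5) = 5
  sig3 = min2(5, -5) = -5
  sig5 = neg(-5) = 5
  sig7 = add(-5, 5) = 0
  sig9 = max2(0, -5) = 0
  sig10 = mul(0, 0) = 0
  sig12 = sub(0, 0) = 0

After the edit, cleaning proceeds:
  sig10: a read changed (src4 0->4) — executes, giving 0 — identical to its old value.
  sig12: dirty, but its reads are unchanged (sig10 unchanged, sig9 unchanged); cached 0 stands.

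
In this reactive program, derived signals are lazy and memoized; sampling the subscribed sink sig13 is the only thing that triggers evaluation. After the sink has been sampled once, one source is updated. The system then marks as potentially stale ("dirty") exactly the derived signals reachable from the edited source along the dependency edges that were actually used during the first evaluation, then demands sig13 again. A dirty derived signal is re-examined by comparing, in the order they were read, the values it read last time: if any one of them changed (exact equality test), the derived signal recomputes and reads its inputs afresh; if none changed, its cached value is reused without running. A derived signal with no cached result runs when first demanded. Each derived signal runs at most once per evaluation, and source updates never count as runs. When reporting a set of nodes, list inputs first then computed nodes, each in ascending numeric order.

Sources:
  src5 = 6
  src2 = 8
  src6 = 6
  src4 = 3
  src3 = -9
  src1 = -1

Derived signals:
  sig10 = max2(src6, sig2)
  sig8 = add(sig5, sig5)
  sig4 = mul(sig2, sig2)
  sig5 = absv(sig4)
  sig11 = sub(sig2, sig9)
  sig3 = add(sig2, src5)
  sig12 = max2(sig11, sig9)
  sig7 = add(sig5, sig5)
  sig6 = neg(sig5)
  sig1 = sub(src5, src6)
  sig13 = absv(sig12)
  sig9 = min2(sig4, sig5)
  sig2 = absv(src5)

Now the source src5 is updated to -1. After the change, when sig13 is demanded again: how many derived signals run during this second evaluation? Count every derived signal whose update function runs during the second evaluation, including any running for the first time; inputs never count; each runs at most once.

7 derived signals run: sig2, sig4, sig5, sig9, sig11, sig12, sig13.

First demand of the output computes:
  sig2 = absv(6) = 6
  sig4 = mul(6, 6) = 36
  sig5 = absv(36) = 36
  sig9 = min2(36, 36) = 36
  sig11 = sub(6, 36) = -30
  sig12 = max2(-30, 36) = 36
  sig13 = absv(36) = 36

After the edit, cleaning proceeds:
  sig2: a read changed (src5 6->-1) — executes, giving 1.
  sig4: a read changed (sig2 6->1; sig2 6->1) — executes, giving 1.
  sig5: a read changed (sig4 36->1) — executes, giving 1.
  sig9: a read changed (sig4 36->1; sig5 36->1) — executes, giving 1.
  sig11: a read changed (sig2 6->1; sig9 36->1) — executes, giving 0.
  sig12: a read changed (sig11 -30->0; sig9 36->1) — executes, giving 1.
  sig13: a read changed (sig12 36->1) — executes, giving 1.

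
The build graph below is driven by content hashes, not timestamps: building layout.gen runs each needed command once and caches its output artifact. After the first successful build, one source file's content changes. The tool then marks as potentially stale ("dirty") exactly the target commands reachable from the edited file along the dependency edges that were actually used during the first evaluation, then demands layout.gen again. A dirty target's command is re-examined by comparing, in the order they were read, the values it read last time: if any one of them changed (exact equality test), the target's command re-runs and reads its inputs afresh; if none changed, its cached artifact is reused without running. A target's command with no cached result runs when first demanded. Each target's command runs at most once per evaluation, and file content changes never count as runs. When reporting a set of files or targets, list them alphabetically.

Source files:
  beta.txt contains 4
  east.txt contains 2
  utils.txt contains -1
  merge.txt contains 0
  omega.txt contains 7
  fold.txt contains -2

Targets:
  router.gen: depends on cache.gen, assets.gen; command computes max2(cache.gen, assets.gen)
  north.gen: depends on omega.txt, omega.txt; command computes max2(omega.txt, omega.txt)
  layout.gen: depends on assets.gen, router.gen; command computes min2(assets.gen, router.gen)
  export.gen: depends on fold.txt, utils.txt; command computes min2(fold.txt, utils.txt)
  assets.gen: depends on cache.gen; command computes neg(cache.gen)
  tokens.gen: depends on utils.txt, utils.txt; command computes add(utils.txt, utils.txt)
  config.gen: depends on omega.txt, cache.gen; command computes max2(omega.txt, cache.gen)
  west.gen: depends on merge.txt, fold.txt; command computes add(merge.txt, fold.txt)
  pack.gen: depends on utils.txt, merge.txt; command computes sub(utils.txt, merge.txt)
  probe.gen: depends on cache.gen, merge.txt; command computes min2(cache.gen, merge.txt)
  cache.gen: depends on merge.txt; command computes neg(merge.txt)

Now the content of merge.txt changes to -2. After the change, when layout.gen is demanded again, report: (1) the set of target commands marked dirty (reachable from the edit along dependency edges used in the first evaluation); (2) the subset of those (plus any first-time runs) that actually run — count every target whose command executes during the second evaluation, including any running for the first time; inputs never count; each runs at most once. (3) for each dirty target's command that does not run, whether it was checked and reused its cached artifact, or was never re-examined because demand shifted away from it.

Dirty set: assets.gen, cache.gen, layout.gen, router.gen.
Run set: assets.gen, cache.gen, layout.gen, router.gen (4 run).
All dirty target commands ended up running.

Initial pass — values computed on the first demand:
  cache.gen = neg(0) = 0
  assets.gen = neg(0) = 0
  router.gen = max2(0, 0) = 0
  layout.gen = min2(0, 0) = 0

Second demand — change propagation:
  cache.gen: re-runs because merge.txt 0->-2; new result 2.
  assets.gen: re-runs because cache.gen 0->2; new result -2.
  router.gen: re-runs because cache.gen 0->2; assets.gen 0->-2; new result 2.
  layout.gen: re-runs because assets.gen 0->-2; router.gen 0->2; new result -2.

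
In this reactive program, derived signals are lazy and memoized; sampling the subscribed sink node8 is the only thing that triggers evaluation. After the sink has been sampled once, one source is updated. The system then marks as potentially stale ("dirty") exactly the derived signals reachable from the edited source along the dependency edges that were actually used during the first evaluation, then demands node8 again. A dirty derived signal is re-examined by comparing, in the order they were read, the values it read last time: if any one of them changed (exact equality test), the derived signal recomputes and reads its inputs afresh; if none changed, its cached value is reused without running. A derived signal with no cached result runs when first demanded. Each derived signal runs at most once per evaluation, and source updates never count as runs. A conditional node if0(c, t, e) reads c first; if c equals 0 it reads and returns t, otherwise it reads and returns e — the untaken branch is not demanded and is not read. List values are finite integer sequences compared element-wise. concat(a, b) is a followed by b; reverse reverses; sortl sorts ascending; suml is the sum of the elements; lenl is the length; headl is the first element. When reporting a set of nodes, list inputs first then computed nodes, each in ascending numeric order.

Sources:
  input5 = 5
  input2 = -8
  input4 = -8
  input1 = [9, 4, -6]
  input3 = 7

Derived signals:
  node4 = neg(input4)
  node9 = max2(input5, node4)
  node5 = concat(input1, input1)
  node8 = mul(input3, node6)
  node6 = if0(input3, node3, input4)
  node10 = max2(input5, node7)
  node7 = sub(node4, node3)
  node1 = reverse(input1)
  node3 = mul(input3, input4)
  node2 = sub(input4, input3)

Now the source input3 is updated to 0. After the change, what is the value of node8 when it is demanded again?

Demanding node8 again yields 0.
Note the branch switch — node3 had no cache and runs now for the first time.

First demand of the output computes:
  node6 = if0(input3=7 -> else branch input4) = -8
  node8 = mul(7, -8) = -56

After the edit, cleaning proceeds:
  node3: had never run; runs now, result 0.
  node6: a read changed (input3 7->0) — executes, giving 0.
  node8: a read changed (input3 7->0; node6 -8->0) — executes, giving 0.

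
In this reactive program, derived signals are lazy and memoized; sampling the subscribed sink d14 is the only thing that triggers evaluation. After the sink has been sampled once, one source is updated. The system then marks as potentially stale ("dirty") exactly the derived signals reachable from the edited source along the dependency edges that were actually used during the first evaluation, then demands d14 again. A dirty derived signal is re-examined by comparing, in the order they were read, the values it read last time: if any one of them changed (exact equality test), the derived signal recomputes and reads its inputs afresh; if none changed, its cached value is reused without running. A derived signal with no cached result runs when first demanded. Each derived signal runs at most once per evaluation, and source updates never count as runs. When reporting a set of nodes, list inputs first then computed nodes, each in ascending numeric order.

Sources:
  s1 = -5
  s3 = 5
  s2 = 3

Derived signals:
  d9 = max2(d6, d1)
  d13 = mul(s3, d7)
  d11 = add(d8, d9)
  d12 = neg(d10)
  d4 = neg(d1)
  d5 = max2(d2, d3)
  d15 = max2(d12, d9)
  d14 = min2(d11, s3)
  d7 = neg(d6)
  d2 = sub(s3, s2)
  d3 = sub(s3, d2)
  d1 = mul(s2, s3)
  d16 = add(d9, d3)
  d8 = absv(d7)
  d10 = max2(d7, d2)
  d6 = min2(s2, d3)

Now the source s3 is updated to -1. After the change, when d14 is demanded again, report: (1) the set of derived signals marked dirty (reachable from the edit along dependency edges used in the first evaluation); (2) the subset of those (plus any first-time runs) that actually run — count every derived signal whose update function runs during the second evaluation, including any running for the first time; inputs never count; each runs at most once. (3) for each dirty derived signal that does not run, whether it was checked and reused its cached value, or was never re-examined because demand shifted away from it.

The edit dirties: d1, d2, d3, d6, d7, d8, d9, d11, d14.
6 derived signals run: d1, d2, d3, d9, d11, d14.
Cache hits after checking: d6, d7, d8.
Note where the cutoff bites: d6 is checked, finds nothing changed, and keeps its cache.

First demand of the output computes:
  d1 = mul(3, 5) = 15
  d2 = sub(5, 3) = 2
  d3 = sub(5, 2) = 3
  d6 = min2(3, 3) = 3
  d7 = neg(3) = -3
  d8 = absv(-3) = 3
  d9 = max2(3, 15) = 15
  d11 = add(3, 15) = 18
  d14 = min2(18, 5) = 5

After the edit, cleaning proceeds:
  d1: a read changed (s3 5->-1) — executes, giving -3.
  d2: a read changed (s3 5->-1) — executes, giving -4.
  d3: a read changed (s3 5->-1; d2 2->-4) — executes, giving 3 — identical to its old value.
  d6: dirty, but its reads are unchanged (s2 unchanged, d3 unchanged); cached 3 stands.
  d7: dirty, but its reads are unchanged (d6 unchanged); cached -3 stands.
  d8: dirty, but its reads are unchanged (d7 unchanged); cached 3 stands.
  d9: a read changed (d1 15->-3) — executes, giving 3.
  d11: a read changed (d9 15->3) — executes, giving 6.
  d14: a read changed (d11 18->6; s3 5->-1) — executes, giving -1.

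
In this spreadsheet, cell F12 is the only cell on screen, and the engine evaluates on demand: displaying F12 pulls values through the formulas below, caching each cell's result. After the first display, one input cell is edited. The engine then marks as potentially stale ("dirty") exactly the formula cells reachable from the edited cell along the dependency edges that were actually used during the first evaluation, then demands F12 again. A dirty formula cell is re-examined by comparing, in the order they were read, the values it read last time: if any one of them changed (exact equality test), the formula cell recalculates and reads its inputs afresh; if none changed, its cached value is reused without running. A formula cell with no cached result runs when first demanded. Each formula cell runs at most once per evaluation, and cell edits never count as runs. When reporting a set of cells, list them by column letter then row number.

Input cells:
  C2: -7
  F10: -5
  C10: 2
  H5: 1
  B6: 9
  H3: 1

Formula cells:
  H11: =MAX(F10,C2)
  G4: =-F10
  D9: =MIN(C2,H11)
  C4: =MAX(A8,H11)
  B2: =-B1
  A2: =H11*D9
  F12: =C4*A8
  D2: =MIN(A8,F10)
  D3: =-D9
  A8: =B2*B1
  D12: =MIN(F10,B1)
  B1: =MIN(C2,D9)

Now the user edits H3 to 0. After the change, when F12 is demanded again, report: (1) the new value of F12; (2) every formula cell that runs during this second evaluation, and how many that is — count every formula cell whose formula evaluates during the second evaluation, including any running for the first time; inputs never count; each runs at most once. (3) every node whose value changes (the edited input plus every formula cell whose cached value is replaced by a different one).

F12 now evaluates to 245.
Run set: none (0 run).
Changed values: H3.
The important point: nothing the output needs ever reads H3, so the edit is invisible to it.

Initial pass — values computed on the first demand:
  H11 = MAX(-5, -7) = -5
  D9 = MIN(-7, -5) = -7
  B1 = MIN(-7, -7) = -7
  B2 = -(-7) = 7
  A8 = 7 * -7 = -49
  C4 = MAX(-49, -5) = -5
  F12 = -5 * -49 = 245

Second demand — change propagation:
  no demanded computation ever read H3, so the edit dirties nothing and nothing runs.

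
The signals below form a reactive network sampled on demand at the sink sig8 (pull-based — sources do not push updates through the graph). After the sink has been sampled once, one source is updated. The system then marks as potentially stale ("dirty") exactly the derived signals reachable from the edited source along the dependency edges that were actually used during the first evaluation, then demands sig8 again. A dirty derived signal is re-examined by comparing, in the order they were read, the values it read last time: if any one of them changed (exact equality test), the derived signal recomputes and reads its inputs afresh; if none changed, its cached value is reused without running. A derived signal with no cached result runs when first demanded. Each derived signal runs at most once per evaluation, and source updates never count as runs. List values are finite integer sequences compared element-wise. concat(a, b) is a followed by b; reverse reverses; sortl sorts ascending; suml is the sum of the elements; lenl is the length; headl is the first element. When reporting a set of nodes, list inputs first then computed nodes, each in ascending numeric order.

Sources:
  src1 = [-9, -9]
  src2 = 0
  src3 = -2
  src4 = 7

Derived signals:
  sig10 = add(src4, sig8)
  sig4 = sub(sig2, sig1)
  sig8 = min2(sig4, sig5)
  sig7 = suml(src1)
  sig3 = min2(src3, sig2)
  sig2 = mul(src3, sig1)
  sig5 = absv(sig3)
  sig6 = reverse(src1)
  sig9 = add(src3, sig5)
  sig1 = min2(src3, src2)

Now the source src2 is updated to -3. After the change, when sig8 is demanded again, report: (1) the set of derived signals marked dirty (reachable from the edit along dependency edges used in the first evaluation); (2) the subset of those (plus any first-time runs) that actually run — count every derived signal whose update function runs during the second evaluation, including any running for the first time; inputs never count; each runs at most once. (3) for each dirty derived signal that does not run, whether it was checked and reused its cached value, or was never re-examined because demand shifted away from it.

Initial pass — values computed on the first demand:
  sig1 = min2(-2, 0) = -2
  sig2 = mul(-2, -2) = 4
  sig3 = min2(-2, 4) = -2
  sig4 = sub(4, -2) = 6
  sig5 = absv(-2) = 2
  sig8 = min2(6, 2) = 2

Second demand — change propagation:
  sig1: re-runs because src2 0->-3; new result -3.
  sig2: re-runs because sig1 -2->-3; new result 6.
  sig3: re-runs because sig2 4->6; new result -2 (unchanged).
  sig4: re-runs because sig2 4->6; sig1 -2->-3; new result 9.
  sig5: re-examined; everything it read last time is the same (sig3 unchanged) — cache 2 kept, no run.
  sig8: re-runs because sig4 6->9; new result 2 (unchanged).

The important point: at sig5 every value read last time is unchanged, so the dirty flag clears without a run.

Dirty set: sig1, sig2, sig3, sig4, sig5, sig8.
Run set: sig1, sig2, sig3, sig4, sig8 (5 run).
Re-examined without running (cache reused): sig5.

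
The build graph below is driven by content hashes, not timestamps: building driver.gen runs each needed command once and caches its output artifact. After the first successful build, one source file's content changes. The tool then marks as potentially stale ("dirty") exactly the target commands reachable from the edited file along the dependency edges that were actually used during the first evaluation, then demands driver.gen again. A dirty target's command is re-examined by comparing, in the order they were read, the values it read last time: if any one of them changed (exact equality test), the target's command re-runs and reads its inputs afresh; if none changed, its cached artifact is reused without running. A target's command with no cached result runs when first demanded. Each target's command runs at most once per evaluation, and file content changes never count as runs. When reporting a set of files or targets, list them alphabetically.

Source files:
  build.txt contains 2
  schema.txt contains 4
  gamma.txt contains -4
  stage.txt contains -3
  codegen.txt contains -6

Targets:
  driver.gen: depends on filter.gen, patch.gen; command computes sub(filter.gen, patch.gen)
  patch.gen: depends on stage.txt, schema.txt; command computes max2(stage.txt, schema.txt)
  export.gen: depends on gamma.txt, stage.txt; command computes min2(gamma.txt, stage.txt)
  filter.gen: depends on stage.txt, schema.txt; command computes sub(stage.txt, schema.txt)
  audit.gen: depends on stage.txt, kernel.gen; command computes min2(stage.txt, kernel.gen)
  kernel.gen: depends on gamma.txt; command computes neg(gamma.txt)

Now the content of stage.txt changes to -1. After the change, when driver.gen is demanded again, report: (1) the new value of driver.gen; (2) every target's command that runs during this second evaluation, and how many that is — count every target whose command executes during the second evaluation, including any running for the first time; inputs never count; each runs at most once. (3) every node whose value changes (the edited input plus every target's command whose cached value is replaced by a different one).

Initial pass — values computed on the first demand:
  filter.gen = sub(-3, 4) = -7
  patch.gen = max2(-3, 4) = 4
  driver.gen = sub(-7, 4) = -11

Second demand — change propagation:
  filter.gen: re-runs because stage.txt -3->-1; new result -5.
  patch.gen: re-runs because stage.txt -3->-1; new result 4 (unchanged).
  driver.gen: re-runs because filter.gen -7->-5; new result -9.

driver.gen now evaluates to -9.
Run set: driver.gen, filter.gen, patch.gen (3 run).
Changed values: driver.gen, filter.gen, stage.txt.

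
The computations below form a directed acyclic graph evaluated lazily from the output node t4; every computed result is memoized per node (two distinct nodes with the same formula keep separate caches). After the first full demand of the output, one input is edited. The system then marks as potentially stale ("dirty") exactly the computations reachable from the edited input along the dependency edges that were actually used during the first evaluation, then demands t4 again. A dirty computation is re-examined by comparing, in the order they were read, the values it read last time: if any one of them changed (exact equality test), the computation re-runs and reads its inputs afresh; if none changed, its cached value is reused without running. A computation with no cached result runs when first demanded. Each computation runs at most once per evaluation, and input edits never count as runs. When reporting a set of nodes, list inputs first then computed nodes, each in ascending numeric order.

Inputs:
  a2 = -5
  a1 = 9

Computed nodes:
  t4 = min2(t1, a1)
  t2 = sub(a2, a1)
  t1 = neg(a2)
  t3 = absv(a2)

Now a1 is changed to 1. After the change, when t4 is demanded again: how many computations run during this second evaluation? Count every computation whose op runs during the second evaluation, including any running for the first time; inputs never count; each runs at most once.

First demand of the output computes:
  t1 = neg(-5) = 5
  t4 = min2(5, 9) = 5

After the edit, cleaning proceeds:
  t4: a read changed (a1 9->1) — executes, giving 1.

1 computations run: t4.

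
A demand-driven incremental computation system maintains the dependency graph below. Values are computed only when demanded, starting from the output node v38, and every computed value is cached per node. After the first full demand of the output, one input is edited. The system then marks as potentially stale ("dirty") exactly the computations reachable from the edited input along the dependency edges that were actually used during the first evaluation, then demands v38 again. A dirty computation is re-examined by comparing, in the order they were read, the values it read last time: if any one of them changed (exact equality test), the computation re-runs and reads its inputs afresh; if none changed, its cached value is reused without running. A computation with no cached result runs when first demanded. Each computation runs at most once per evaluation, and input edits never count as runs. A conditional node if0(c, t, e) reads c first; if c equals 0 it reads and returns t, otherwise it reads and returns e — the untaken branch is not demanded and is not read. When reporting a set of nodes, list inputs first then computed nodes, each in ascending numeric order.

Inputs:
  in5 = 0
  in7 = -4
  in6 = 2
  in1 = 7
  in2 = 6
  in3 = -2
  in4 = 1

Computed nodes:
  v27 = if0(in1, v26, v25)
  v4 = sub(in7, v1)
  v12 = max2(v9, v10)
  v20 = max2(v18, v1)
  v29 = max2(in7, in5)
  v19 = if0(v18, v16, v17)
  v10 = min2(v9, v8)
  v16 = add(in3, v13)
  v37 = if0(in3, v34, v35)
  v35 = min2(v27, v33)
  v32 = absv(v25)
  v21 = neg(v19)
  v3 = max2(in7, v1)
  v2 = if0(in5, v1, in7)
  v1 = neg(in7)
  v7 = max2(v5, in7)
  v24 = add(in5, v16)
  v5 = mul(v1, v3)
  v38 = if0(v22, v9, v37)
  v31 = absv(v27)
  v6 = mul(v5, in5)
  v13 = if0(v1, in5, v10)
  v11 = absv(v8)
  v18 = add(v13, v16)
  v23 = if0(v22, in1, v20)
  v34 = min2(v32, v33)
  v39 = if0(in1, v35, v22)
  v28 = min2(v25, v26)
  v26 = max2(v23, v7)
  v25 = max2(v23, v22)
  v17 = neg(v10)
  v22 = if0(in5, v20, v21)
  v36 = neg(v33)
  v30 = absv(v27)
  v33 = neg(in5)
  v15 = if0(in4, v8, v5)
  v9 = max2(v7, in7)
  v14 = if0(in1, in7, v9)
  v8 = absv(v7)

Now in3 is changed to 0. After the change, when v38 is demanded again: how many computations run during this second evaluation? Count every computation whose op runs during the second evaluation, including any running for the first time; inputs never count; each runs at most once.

Computations that run: v16, v18, v20, v22, v23, v25, v32, v34, v37, v38 — 10 in total.
Key observation: a condition flipped, so demand moved to the other branch — v27, v35 are never re-examined.

First evaluation (everything demanded from the output):
  v1 = neg(-4) = 4
  v3 = max2(-4, 4) = 4
  v5 = mul(4, 4) = 16
  v7 = max2(16, -4) = 16
  v8 = absv(16) = 16
  v9 = max2(16, -4) = 16
  v10 = min2(16, 16) = 16
  v13 = if0(v1=4 -> else branch v10) = 16
  v16 = add(-2, 16) = 14
  v18 = add(16, 14) = 30
  v20 = max2(30, 4) = 30
  v22 = if0(in5=0 -> then branch v20) = 30
  v23 = if0(v22=30 -> else branch v20) = 30
  v25 = max2(30, 30) = 30
  v27 = if0(in1=7 -> else branch v25) = 30
  v33 = neg(0) = 0
  v35 = min2(30, 0) = 0
  v37 = if0(in3=-2 -> else branch v35) = 0
  v38 = if0(v22=30 -> else branch v37) = 0

Propagation after the edit:
  v16: runs — in3 -2->0; result 16.
  v18: runs — v16 14->16; result 32.
  v20: runs — v18 30->32; result 32.
  v22: runs — v20 30->32; result 32.
  v23: runs — v22 30->32; v20 30->32; result 32.
  v25: runs — v23 30->32; v22 30->32; result 32.
  v27: marked dirty but never re-examined — demand shifted away from it.
  v32: demanded for the first time — runs, produces 32.
  v34: demanded for the first time — runs, produces 0.
  v35: marked dirty but never re-examined — demand shifted away from it.
  v37: runs — in3 -2->0; result 0 (same value as before).
  v38: runs — v22 30->32; result 0 (same value as before).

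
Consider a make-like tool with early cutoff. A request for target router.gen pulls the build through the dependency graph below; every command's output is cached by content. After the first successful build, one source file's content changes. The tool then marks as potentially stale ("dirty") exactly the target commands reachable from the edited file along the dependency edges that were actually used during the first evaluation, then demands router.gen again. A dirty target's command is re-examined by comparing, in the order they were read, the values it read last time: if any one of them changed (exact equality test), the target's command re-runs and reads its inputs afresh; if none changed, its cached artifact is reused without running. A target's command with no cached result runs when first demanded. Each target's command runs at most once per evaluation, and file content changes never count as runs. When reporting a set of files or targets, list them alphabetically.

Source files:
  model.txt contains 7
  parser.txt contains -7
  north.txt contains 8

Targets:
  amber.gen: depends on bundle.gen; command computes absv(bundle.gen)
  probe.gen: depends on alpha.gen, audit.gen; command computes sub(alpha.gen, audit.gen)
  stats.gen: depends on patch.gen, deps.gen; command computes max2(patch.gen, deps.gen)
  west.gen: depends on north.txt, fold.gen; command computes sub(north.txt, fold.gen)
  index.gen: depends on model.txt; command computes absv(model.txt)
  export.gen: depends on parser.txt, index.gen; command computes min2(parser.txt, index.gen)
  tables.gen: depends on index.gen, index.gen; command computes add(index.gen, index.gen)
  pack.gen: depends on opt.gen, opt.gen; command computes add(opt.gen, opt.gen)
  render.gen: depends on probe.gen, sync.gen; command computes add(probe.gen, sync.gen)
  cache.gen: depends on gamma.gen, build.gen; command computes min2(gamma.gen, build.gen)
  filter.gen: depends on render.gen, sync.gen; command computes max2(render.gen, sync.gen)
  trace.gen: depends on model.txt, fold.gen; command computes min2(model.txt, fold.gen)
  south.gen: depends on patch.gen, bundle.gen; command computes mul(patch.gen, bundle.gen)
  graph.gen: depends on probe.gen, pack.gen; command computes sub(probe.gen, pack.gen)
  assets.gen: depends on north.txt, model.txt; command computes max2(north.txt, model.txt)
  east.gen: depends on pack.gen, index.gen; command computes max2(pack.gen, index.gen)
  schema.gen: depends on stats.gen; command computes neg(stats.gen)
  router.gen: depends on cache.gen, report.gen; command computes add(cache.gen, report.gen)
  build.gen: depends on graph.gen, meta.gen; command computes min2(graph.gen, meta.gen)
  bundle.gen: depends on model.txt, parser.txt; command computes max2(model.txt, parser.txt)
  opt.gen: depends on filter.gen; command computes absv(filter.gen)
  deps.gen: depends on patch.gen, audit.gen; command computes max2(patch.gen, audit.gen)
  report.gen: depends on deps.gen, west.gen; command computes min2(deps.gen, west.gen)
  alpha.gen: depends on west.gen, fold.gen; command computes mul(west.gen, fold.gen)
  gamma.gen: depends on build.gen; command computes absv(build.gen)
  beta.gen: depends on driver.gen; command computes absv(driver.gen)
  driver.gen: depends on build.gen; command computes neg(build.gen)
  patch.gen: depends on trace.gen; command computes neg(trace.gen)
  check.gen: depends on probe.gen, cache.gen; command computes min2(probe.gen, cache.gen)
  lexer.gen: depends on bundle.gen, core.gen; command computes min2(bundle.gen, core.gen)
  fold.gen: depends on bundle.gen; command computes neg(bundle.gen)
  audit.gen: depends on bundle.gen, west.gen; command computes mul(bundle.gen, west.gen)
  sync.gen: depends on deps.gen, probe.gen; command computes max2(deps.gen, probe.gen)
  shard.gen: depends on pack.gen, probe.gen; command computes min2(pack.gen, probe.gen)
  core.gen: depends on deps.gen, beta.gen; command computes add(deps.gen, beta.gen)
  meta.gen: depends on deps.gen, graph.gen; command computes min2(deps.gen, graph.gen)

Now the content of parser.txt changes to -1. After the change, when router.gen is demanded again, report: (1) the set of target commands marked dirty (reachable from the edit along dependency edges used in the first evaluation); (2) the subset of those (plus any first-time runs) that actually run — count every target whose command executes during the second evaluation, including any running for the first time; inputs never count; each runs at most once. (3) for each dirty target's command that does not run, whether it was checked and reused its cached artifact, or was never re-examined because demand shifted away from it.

The edit dirties: alpha.gen, audit.gen, build.gen, bundle.gen, cache.gen, deps.gen, filter.gen, fold.gen, gamma.gen, graph.gen, meta.gen, opt.gen, pack.gen, patch.gen, probe.gen, render.gen, report.gen, router.gen, sync.gen, trace.gen, west.gen.
1 target commands run: bundle.gen.
Cache hits after checking: alpha.gen, audit.gen, build.gen, cache.gen, deps.gen, filter.gen, fold.gen, gamma.gen, graph.gen, meta.gen, opt.gen, pack.gen, patch.gen, probe.gen, render.gen, report.gen, router.gen, sync.gen, trace.gen, west.gen.
Note the absorption at bundle.gen: it re-runs yet its value is the same, leaving the output's value untouched.

First demand of the output computes:
  bundle.gen = max2(7, -7) = 7
  fold.gen = neg(7) = -7
  trace.gen = min2(7, -7) = -7
  patch.gen = neg(-7) = 7
  west.gen = sub(8, -7) = 15
  alpha.gen = mul(15, -7) = -105
  audit.gen = mul(7, 15) = 105
  deps.gen = max2(7, 105) = 105
  probe.gen = sub(-105, 105) = -210
  report.gen = min2(105, 15) = 15
  sync.gen = max2(105, -210) = 105
  render.gen = add(-210, 105) = -105
  filter.gen = max2(-105, 105) = 105
  opt.gen = absv(105) = 105
  pack.gen = add(105, 105) = 210
  graph.gen = sub(-210, 210) = -420
  meta.gen = min2(105, -420) = -420
  build.gen = min2(-420, -420) = -420
  gamma.gen = absv(-420) = 420
  cache.gen = min2(420, -420) = -420
  router.gen = add(-420, 15) = -405

After the edit, cleaning proceeds:
  bundle.gen: a read changed (parser.txt -7->-1) — executes, giving 7 — identical to its old value.
  fold.gen: dirty, but its reads are unchanged (bundle.gen unchanged); cached -7 stands.
  trace.gen: dirty, but its reads are unchanged (model.txt unchanged, fold.gen unchanged); cached -7 stands.
  patch.gen: dirty, but its reads are unchanged (trace.gen unchanged); cached 7 stands.
  west.gen: dirty, but its reads are unchanged (north.txt unchanged, fold.gen unchanged); cached 15 stands.
  alpha.gen: dirty, but its reads are unchanged (west.gen unchanged, fold.gen unchanged); cached -105 stands.
  audit.gen: dirty, but its reads are unchanged (bundle.gen unchanged, west.gen unchanged); cached 105 stands.
  deps.gen: dirty, but its reads are unchanged (patch.gen unchanged, audit.gen unchanged); cached 105 stands.
  probe.gen: dirty, but its reads are unchanged (alpha.gen unchanged, audit.gen unchanged); cached -210 stands.
  report.gen: dirty, but its reads are unchanged (deps.gen unchanged, west.gen unchanged); cached 15 stands.
  sync.gen: dirty, but its reads are unchanged (deps.gen unchanged, probe.gen unchanged); cached 105 stands.
  render.gen: dirty, but its reads are unchanged (probe.gen unchanged, sync.gen unchanged); cached -105 stands.
  filter.gen: dirty, but its reads are unchanged (render.gen unchanged, sync.gen unchanged); cached 105 stands.
  opt.gen: dirty, but its reads are unchanged (filter.gen unchanged); cached 105 stands.
  pack.gen: dirty, but its reads are unchanged (opt.gen unchanged, opt.gen unchanged); cached 210 stands.
  graph.gen: dirty, but its reads are unchanged (probe.gen unchanged, pack.gen unchanged); cached -420 stands.
  meta.gen: dirty, but its reads are unchanged (deps.gen unchanged, graph.gen unchanged); cached -420 stands.
  build.gen: dirty, but its reads are unchanged (graph.gen unchanged, meta.gen unchanged); cached -420 stands.
  gamma.gen: dirty, but its reads are unchanged (build.gen unchanged); cached 420 stands.
  cache.gen: dirty, but its reads are unchanged (gamma.gen unchanged, build.gen unchanged); cached -420 stands.
  router.gen: dirty, but its reads are unchanged (cache.gen unchanged, report.gen unchanged); cached -405 stands.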